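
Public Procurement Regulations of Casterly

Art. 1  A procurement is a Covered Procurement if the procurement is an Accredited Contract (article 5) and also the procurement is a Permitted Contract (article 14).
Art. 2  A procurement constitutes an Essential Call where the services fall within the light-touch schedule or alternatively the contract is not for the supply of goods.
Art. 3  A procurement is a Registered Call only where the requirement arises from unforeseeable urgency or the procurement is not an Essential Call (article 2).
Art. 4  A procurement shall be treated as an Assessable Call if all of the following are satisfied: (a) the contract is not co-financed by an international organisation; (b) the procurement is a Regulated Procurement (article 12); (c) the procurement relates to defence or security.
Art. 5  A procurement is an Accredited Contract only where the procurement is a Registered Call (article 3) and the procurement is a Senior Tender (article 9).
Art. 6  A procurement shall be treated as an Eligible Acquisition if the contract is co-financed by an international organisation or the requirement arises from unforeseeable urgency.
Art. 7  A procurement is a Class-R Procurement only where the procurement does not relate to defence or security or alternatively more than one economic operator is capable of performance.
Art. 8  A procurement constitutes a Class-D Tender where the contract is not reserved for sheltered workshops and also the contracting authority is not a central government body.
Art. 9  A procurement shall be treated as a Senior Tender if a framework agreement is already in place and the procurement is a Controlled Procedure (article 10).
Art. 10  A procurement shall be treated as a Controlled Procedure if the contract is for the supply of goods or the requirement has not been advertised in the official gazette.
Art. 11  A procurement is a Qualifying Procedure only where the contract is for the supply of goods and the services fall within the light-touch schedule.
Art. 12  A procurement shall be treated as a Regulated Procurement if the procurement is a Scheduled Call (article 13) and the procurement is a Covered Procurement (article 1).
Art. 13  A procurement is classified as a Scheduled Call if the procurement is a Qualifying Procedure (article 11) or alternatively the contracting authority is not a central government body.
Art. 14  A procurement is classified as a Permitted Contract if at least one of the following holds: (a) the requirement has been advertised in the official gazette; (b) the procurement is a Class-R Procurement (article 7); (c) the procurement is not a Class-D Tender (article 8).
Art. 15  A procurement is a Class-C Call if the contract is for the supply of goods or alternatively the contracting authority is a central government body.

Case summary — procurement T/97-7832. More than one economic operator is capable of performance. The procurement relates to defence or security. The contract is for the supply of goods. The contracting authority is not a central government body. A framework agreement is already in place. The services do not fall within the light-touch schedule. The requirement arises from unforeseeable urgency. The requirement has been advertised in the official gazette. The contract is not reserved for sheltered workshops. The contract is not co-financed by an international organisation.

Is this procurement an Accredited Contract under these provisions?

article 2 — Essential Call: [the services fall within the light-touch schedule? no] OR [the contract is not for the supply of goods? no] → not satisfied.
article 3 — Registered Call: [the requirement arises from unforeseeable urgency? yes] OR [not an Essential Call (article 2)? yes] → satisfied.
article 10 — Controlled Procedure: [the contract is for the supply of goods? yes] OR [the requirement has not been advertised in the official gazette? no] → satisfied.
article 9 — Senior Tender: [a framework agreement is already in place? yes] AND [Controlled Procedure (article 10)? yes] → satisfied.
article 5 — Accredited Contract: [Registered Call (article 3)? yes] AND [Senior Tender (article 9)? yes] → satisfied.

Yes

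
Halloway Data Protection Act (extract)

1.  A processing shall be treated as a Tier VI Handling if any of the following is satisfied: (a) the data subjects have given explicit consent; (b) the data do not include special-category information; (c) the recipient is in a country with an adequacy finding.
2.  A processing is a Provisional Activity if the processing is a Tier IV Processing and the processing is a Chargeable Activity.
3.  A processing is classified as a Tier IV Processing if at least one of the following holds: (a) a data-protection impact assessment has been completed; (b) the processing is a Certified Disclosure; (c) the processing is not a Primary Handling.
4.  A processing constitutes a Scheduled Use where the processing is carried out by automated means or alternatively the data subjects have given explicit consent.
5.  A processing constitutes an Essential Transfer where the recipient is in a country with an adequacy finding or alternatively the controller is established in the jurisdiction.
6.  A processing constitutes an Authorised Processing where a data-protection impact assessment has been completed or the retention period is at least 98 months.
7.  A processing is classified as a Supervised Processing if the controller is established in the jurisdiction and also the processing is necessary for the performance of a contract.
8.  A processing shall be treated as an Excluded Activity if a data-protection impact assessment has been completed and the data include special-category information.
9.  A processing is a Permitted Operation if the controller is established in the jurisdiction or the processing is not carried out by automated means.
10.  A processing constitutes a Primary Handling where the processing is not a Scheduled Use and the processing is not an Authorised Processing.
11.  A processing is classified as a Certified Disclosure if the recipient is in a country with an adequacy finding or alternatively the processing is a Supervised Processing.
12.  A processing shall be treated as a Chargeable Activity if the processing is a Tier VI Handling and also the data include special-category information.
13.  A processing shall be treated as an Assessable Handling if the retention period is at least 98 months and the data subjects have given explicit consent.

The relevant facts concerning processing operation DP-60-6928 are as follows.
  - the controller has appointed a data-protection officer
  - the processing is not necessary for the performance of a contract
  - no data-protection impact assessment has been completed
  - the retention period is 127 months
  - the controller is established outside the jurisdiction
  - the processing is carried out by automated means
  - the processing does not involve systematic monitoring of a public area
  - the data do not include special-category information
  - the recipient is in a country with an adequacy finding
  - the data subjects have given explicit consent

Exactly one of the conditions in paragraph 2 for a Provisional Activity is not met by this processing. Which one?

Chargeable Activity

Under paragraph 7: the controller is established in the jurisdiction? no; and the processing is necessary for the performance of a contract? no. So the processing is not a Supervised Processing.
Under paragraph 11: the recipient is in a country with an adequacy finding? yes; or Supervised Processing (paragraph 7)? no. So the processing is a Certified Disclosure.
Under paragraph 4: the processing is carried out by automated means? yes; or the data subjects have given explicit consent? yes. So the processing is a Scheduled Use.
Under paragraph 6: a data-protection impact assessment has been completed? no; or retention period: 127 months ≥ 98 months? yes. So the processing is an Authorised Processing.
Under paragraph 10: not a Scheduled Use (paragraph 4)? no; and not an Authorised Processing (paragraph 6)? no. So the processing is not a Primary Handling.
Under paragraph 3: a data-protection impact assessment has been completed? no; or Certified Disclosure (paragraph 11)? yes; or not a Primary Handling (paragraph 10)? yes. So the processing is a Tier IV Processing.
Under paragraph 1: the data subjects have given explicit consent? yes; or the data do not include special-category information? yes; or the recipient is in a country with an adequacy finding? yes. So the processing is a Tier VI Handling.
Under paragraph 12: Tier VI Handling (paragraph 1)? yes; and the data include special-category information? no. So the processing is not a Chargeable Activity.
Under paragraph 2: Tier IV Processing (paragraph 3)? yes; and Chargeable Activity (paragraph 12)? no. So the processing is not a Provisional Activity.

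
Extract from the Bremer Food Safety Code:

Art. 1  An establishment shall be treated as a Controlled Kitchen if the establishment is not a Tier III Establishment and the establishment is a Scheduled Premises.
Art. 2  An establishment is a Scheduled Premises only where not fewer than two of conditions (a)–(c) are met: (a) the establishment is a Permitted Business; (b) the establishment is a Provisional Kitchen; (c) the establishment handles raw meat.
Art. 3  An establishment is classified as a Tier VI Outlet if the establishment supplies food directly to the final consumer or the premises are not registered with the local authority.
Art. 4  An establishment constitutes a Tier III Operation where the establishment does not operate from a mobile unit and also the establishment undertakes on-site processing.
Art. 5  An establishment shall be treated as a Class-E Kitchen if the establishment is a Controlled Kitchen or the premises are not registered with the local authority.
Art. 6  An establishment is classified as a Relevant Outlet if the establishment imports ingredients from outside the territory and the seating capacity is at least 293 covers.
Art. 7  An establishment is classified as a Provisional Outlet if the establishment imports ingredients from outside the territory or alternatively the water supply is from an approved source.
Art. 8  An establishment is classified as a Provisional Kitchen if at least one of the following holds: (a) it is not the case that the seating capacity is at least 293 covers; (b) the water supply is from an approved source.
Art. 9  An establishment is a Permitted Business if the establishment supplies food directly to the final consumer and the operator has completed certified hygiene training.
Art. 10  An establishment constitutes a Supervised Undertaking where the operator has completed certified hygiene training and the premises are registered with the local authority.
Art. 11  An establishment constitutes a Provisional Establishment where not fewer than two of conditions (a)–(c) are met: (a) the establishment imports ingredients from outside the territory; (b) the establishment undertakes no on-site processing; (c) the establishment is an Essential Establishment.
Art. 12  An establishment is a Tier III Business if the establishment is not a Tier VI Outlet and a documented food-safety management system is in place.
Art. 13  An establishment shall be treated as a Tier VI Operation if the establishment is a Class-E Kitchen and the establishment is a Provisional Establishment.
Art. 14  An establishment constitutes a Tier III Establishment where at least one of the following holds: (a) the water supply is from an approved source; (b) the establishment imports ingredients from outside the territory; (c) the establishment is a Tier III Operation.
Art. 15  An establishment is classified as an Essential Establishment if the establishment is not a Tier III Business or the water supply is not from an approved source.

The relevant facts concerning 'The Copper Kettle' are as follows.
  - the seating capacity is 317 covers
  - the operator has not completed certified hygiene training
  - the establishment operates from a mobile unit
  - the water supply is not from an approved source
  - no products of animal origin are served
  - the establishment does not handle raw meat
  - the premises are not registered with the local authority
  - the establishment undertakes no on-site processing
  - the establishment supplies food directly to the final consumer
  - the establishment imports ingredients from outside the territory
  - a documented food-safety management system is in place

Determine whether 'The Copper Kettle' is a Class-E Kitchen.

Yes

article 4 — Tier III Operation: [the establishment does not operate from a mobile unit? no] AND [the establishment undertakes on-site processing? no] → not satisfied.
article 14 — Tier III Establishment: [the water supply is from an approved source? no] OR [the establishment imports ingredients from outside the territory? yes] OR [Tier III Operation (article 4)? no] → satisfied.
article 9 — Permitted Business: [the establishment supplies food directly to the final consumer? yes] AND [the operator has completed certified hygiene training? no] → not satisfied.
article 8 — Provisional Kitchen: [seating capacity: 317 covers ≥ 293 covers? yes, so negated condition no] OR [the water supply is from an approved source? no] → not satisfied.
article 2 — Scheduled Premises: Permitted Business (article 9)? no; Provisional Kitchen (article 8)? no; the establishment handles raw meat? no — 0 of 3 hold (need ≥2) → not satisfied.
article 1 — Controlled Kitchen: [not a Tier III Establishment (article 14)? no] AND [Scheduled Premises (article 2)? no] → not satisfied.
article 5 — Class-E Kitchen: [Controlled Kitchen (article 1)? no] OR [the premises are not registered with the local authority? yes] → satisfied.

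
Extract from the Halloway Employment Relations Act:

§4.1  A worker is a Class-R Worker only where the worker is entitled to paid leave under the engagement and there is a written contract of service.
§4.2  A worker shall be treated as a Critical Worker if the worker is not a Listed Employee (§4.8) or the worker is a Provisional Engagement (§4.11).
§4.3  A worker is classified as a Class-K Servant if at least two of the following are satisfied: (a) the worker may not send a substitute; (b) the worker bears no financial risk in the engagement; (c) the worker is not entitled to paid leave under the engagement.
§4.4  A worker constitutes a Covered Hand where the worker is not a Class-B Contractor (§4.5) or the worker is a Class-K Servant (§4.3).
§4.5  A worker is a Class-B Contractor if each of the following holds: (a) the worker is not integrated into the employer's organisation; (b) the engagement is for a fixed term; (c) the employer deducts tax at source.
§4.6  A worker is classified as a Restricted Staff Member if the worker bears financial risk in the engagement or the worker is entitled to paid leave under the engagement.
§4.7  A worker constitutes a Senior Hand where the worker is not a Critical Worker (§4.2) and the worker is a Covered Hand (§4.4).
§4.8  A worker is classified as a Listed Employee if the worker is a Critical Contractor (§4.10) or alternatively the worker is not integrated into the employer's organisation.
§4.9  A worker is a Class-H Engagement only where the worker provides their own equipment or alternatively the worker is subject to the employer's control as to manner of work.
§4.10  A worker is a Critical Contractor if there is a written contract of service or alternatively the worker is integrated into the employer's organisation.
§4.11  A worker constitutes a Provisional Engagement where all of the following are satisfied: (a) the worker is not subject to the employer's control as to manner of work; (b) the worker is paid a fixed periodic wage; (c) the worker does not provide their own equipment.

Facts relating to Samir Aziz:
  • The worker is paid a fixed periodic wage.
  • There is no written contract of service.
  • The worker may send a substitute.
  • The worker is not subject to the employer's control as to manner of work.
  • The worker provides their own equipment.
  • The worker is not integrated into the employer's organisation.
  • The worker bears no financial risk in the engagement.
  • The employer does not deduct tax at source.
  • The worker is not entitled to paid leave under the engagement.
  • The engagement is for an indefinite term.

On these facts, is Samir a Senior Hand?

Under §4.10: there is a written contract of service? no; or the worker is integrated into the employer's organisation? no. So the worker is not a Critical Contractor.
Under §4.8: Critical Contractor (§4.10)? no; or the worker is not integrated into the employer's organisation? yes. So the worker is a Listed Employee.
Under §4.11: the worker is not subject to the employer's control as to manner of work? yes; and the worker is paid a fixed periodic wage? yes; and the worker does not provide their own equipment? no. So the worker is not a Provisional Engagement.
Under §4.2: not a Listed Employee (§4.8)? no; or Provisional Engagement (§4.11)? no. So the worker is not a Critical Worker.
Under §4.5: the worker is not integrated into the employer's organisation? yes; and the engagement is for a fixed term? no; and the employer deducts tax at source? no. So the worker is not a Class-B Contractor.
Under §4.3: the worker may not send a substitute? no; the worker bears no financial risk in the engagement? yes; the worker is not entitled to paid leave under the engagement? yes — 2 of 3 hold (need ≥2) → satisfied.
Under §4.4: not a Class-B Contractor (§4.5)? yes; or Class-K Servant (§4.3)? yes. So the worker is a Covered Hand.
Under §4.7: not a Critical Worker (§4.2)? yes; and Covered Hand (§4.4)? yes. So the worker is a Senior Hand.

Yes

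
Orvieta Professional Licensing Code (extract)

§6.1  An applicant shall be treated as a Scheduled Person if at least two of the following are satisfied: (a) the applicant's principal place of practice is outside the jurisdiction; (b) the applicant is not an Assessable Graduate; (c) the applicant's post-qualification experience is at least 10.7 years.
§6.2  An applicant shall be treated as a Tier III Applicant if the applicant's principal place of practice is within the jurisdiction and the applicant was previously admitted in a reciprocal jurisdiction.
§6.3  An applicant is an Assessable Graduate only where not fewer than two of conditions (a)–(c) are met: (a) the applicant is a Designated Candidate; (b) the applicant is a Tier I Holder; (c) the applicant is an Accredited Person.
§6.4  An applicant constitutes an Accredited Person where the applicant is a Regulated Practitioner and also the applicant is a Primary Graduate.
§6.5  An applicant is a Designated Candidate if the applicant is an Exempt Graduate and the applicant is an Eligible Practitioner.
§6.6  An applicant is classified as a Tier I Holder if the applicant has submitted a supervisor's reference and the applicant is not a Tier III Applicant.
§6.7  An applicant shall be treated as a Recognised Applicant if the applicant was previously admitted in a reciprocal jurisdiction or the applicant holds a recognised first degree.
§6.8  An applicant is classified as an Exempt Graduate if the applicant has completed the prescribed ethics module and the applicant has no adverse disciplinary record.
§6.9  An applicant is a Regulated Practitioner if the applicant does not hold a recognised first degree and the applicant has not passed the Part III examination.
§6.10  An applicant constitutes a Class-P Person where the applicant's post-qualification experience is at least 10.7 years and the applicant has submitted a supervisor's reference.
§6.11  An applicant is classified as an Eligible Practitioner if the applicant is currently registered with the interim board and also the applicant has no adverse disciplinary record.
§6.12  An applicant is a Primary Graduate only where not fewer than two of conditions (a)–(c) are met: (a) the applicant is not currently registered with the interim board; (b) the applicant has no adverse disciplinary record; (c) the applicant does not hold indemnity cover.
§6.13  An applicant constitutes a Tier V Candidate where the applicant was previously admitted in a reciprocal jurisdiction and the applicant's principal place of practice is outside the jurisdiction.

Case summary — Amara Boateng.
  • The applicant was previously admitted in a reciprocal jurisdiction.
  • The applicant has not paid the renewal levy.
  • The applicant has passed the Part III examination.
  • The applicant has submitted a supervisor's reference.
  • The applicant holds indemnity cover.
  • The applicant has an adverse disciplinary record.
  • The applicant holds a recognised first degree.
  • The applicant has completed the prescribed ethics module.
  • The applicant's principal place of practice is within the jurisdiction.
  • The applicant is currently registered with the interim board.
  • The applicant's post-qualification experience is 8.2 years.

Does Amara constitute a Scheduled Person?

No

§6.8 — Exempt Graduate: [the applicant has completed the prescribed ethics module? yes] AND [the applicant has no adverse disciplinary record? no] → not satisfied.
§6.11 — Eligible Practitioner: [the applicant is currently registered with the interim board? yes] AND [the applicant has no adverse disciplinary record? no] → not satisfied.
§6.5 — Designated Candidate: [Exempt Graduate (§6.8)? no] AND [Eligible Practitioner (§6.11)? no] → not satisfied.
§6.2 — Tier III Applicant: [the applicant's principal place of practice is within the jurisdiction? yes] AND [the applicant was previously admitted in a reciprocal jurisdiction? yes] → satisfied.
§6.6 — Tier I Holder: [the applicant has submitted a supervisor's reference? yes] AND [not a Tier III Applicant (§6.2)? no] → not satisfied.
§6.9 — Regulated Practitioner: [the applicant does not hold a recognised first degree? no] AND [the applicant has not passed the Part III examination? no] → not satisfied.
§6.12 — Primary Graduate: the applicant is not currently registered with the interim board? no; the applicant has no adverse disciplinary record? no; the applicant does not hold indemnity cover? no — 0 of 3 hold (need ≥2) → not satisfied.
§6.4 — Accredited Person: [Regulated Practitioner (§6.9)? no] AND [Primary Graduate (§6.12)? no] → not satisfied.
§6.3 — Assessable Graduate: Designated Candidate (§6.5)? no; Tier I Holder (§6.6)? no; Accredited Person (§6.4)? no — 0 of 3 hold (need ≥2) → not satisfied.
§6.1 — Scheduled Person: the applicant's principal place of practice is outside the jurisdiction? no; not an Assessable Graduate (§6.3)? yes; applicant's post-qualification experience: 8.2 years ≥ 10.7 years? no — 1 of 3 hold (need ≥2) → not satisfied.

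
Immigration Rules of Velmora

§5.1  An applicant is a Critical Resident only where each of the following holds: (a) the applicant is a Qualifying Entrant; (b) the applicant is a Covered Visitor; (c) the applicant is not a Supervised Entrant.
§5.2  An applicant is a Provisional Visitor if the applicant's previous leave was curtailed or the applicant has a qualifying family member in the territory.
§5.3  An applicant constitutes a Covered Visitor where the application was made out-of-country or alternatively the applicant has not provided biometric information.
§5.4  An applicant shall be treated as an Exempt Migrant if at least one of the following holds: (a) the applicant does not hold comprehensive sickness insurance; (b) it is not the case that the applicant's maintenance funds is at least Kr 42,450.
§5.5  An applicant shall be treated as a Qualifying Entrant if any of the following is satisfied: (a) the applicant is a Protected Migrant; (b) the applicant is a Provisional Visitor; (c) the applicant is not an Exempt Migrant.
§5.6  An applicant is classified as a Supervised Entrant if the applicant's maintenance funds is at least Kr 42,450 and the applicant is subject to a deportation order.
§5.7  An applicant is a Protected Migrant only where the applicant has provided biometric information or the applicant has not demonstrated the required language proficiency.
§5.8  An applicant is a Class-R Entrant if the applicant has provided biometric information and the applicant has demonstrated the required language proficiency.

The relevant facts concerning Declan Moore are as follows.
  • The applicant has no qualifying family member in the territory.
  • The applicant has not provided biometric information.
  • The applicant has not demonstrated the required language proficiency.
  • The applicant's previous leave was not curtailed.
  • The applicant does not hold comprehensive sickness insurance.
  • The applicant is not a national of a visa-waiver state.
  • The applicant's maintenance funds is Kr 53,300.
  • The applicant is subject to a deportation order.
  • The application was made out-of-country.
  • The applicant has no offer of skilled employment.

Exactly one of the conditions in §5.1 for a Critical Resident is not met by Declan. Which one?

Under §5.7: the applicant has provided biometric information? no; or the applicant has not demonstrated the required language proficiency? yes. So the applicant is a Protected Migrant.
Under §5.2: the applicant's previous leave was curtailed? no; or the applicant has a qualifying family member in the territory? no. So the applicant is not a Provisional Visitor.
Under §5.4: the applicant does not hold comprehensive sickness insurance? yes; or applicant's maintenance funds: Kr 53,300 ≥ Kr 42,450? yes, so negated condition no. So the applicant is an Exempt Migrant.
Under §5.5: Protected Migrant (§5.7)? yes; or Provisional Visitor (§5.2)? no; or not an Exempt Migrant (§5.4)? no. So the applicant is a Qualifying Entrant.
Under §5.3: the application was made out-of-country? yes; or the applicant has not provided biometric information? yes. So the applicant is a Covered Visitor.
Under §5.6: applicant's maintenance funds: Kr 53,300 ≥ Kr 42,450? yes; and the applicant is subject to a deportation order? yes. So the applicant is a Supervised Entrant.
Under §5.1: Qualifying Entrant (§5.5)? yes; and Covered Visitor (§5.3)? yes; and not a Supervised Entrant (§5.6)? no. So the applicant is not a Critical Resident.

Supervised Entrant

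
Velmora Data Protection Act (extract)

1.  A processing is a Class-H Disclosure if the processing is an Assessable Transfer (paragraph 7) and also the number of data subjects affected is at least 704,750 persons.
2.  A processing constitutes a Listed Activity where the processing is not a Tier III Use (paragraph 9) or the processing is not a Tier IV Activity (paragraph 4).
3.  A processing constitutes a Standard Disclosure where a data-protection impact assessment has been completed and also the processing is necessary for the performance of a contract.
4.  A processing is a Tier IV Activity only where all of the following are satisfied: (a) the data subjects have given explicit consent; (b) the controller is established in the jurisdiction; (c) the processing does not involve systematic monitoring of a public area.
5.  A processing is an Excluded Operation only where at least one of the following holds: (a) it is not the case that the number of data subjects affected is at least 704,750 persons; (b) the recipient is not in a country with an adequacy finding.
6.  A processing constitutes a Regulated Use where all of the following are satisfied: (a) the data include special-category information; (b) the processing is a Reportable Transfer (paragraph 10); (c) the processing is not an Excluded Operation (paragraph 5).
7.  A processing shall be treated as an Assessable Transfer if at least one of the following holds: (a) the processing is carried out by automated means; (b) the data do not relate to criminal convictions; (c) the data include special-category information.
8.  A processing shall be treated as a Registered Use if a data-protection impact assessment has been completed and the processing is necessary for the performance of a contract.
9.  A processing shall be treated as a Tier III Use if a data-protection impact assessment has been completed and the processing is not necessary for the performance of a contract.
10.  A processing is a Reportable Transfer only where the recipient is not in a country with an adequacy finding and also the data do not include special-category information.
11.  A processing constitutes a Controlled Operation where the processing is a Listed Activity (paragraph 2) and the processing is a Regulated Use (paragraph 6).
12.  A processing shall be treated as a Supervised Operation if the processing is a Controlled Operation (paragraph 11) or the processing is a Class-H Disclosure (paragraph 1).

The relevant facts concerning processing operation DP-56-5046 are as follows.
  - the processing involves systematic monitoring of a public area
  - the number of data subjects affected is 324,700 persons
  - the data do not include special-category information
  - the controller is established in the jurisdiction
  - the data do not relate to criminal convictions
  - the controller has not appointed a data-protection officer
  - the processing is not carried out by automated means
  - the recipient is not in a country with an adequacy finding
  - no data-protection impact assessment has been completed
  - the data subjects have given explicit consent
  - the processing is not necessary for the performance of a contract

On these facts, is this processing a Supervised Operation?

No

Under paragraph 9: a data-protection impact assessment has been completed? no; and the processing is not necessary for the performance of a contract? yes. So the processing is not a Tier III Use.
Under paragraph 4: the data subjects have given explicit consent? yes; and the controller is established in the jurisdiction? yes; and the processing does not involve systematic monitoring of a public area? no. So the processing is not a Tier IV Activity.
Under paragraph 2: not a Tier III Use (paragraph 9)? yes; or not a Tier IV Activity (paragraph 4)? yes. So the processing is a Listed Activity.
Under paragraph 10: the recipient is not in a country with an adequacy finding? yes; and the data do not include special-category information? yes. So the processing is a Reportable Transfer.
Under paragraph 5: number of data subjects affected: 324,700 persons ≥ 704,750 persons? no, so negated condition yes; or the recipient is not in a country with an adequacy finding? yes. So the processing is an Excluded Operation.
Under paragraph 6: the data include special-category information? no; and Reportable Transfer (paragraph 10)? yes; and not an Excluded Operation (paragraph 5)? no. So the processing is not a Regulated Use.
Under paragraph 11: Listed Activity (paragraph 2)? yes; and Regulated Use (paragraph 6)? no. So the processing is not a Controlled Operation.
Under paragraph 7: the processing is carried out by automated means? no; or the data do not relate to criminal convictions? yes; or the data include special-category information? no. So the processing is an Assessable Transfer.
Under paragraph 1: Assessable Transfer (paragraph 7)? yes; and number of data subjects affected: 324,700 persons ≥ 704,750 persons? no. So the processing is not a Class-H Disclosure.
Under paragraph 12: Controlled Operation (paragraph 11)? no; or Class-H Disclosure (paragraph 1)? no. So the processing is not a Supervised Operation.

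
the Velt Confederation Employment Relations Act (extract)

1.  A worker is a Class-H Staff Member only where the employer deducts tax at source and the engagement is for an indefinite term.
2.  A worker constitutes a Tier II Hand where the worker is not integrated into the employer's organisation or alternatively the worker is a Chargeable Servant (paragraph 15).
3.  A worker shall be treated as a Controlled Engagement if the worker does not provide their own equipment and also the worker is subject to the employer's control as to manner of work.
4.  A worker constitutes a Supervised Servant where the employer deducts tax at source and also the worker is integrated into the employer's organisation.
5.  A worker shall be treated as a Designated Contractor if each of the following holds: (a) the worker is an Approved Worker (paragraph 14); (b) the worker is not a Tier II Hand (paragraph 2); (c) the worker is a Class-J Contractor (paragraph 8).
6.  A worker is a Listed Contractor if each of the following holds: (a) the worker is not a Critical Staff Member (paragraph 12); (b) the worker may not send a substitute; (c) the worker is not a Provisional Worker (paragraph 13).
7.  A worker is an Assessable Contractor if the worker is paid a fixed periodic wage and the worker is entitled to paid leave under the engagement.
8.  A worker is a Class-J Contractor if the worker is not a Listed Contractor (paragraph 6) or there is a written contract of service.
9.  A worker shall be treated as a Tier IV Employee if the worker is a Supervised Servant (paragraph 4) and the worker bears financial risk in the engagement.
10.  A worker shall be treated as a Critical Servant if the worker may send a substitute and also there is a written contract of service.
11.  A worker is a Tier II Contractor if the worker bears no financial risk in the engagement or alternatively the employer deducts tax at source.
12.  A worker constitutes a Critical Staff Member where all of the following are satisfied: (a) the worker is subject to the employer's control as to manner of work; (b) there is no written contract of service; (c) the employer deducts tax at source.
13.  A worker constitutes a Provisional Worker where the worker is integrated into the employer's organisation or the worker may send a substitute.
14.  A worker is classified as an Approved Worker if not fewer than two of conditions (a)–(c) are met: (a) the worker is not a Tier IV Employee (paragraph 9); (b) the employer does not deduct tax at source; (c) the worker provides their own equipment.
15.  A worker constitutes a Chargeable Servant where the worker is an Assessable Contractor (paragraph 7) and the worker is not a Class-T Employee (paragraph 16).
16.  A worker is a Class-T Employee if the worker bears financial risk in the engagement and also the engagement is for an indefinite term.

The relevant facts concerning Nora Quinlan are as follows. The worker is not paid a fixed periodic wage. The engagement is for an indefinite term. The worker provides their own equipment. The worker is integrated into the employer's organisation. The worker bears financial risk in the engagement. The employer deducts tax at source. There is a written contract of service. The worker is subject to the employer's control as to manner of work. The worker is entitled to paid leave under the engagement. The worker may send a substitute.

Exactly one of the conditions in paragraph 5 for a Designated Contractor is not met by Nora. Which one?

paragraph 4 — Supervised Servant: [the employer deducts tax at source? yes] AND [the worker is integrated into the employer's organisation? yes] → satisfied.
paragraph 9 — Tier IV Employee: [Supervised Servant (paragraph 4)? yes] AND [the worker bears financial risk in the engagement? yes] → satisfied.
paragraph 14 — Approved Worker: not a Tier IV Employee (paragraph 9)? no; the employer does not deduct tax at source? no; the worker provides their own equipment? yes — 1 of 3 hold (need ≥2) → not satisfied.
paragraph 7 — Assessable Contractor: [the worker is paid a fixed periodic wage? no] AND [the worker is entitled to paid leave under the engagement? yes] → not satisfied.
paragraph 16 — Class-T Employee: [the worker bears financial risk in the engagement? yes] AND [the engagement is for an indefinite term? yes] → satisfied.
paragraph 15 — Chargeable Servant: [Assessable Contractor (paragraph 7)? no] AND [not a Class-T Employee (paragraph 16)? no] → not satisfied.
paragraph 2 — Tier II Hand: [the worker is not integrated into the employer's organisation? no] OR [Chargeable Servant (paragraph 15)? no] → not satisfied.
paragraph 12 — Critical Staff Member: [the worker is subject to the employer's control as to manner of work? yes] AND [there is no written contract of service? no] AND [the employer deducts tax at source? yes] → not satisfied.
paragraph 13 — Provisional Worker: [the worker is integrated into the employer's organisation? yes] OR [the worker may send a substitute? yes] → satisfied.
paragraph 6 — Listed Contractor: [not a Critical Staff Member (paragraph 12)? yes] AND [the worker may not send a substitute? no] AND [not a Provisional Worker (paragraph 13)? no] → not satisfied.
paragraph 8 — Class-J Contractor: [not a Listed Contractor (paragraph 6)? yes] OR [there is a written contract of service? yes] → satisfied.
paragraph 5 — Designated Contractor: [Approved Worker (paragraph 14)? no] AND [not a Tier II Hand (paragraph 2)? yes] AND [Class-J Contractor (paragraph 8)? yes] → not satisfied.

Approved Worker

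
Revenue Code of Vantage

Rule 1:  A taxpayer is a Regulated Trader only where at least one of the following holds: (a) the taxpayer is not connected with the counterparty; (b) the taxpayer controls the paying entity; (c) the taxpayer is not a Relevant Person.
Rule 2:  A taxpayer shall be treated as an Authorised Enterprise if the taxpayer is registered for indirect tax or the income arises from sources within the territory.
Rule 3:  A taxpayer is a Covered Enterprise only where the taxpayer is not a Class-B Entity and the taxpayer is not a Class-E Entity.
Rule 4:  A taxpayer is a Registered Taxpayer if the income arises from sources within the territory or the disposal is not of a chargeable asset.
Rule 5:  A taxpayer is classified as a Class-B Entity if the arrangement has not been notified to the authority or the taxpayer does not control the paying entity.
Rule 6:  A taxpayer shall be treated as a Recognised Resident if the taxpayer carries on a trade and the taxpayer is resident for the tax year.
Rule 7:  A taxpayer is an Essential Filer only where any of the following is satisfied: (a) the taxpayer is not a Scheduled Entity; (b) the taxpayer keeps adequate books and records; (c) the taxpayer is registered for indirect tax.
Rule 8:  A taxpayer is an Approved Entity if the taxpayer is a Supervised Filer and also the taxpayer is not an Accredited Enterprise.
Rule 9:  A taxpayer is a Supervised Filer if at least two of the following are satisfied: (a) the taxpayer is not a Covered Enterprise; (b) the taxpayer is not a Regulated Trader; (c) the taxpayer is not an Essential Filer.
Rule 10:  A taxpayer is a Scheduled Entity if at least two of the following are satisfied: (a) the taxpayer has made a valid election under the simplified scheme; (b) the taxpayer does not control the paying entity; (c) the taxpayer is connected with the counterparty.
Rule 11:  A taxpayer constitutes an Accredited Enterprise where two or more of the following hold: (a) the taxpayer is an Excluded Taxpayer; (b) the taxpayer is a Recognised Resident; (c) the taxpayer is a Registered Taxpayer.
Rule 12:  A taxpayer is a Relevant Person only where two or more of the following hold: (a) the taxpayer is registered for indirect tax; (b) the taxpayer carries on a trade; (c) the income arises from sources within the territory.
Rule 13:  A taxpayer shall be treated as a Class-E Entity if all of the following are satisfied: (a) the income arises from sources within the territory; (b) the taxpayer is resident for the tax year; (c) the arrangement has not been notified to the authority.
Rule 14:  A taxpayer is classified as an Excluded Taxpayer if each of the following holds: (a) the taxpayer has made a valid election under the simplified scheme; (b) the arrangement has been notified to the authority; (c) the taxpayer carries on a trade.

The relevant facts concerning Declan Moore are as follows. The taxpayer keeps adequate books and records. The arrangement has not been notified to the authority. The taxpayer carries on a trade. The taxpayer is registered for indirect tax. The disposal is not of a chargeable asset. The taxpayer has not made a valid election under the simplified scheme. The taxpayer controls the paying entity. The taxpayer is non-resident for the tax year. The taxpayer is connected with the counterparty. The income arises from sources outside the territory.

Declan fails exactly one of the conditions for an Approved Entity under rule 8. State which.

Supervised Filer

Under rule 5: the arrangement has not been notified to the authority? yes; or the taxpayer does not control the paying entity? no. So the taxpayer is a Class-B Entity.
Under rule 13: the income arises from sources within the territory? no; and the taxpayer is resident for the tax year? no; and the arrangement has not been notified to the authority? yes. So the taxpayer is not a Class-E Entity.
Under rule 3: not a Class-B Entity (rule 5)? no; and not a Class-E Entity (rule 13)? yes. So the taxpayer is not a Covered Enterprise.
Under rule 12: the taxpayer is registered for indirect tax? yes; the taxpayer carries on a trade? yes; the income arises from sources within the territory? no — 2 of 3 hold (need ≥2) → satisfied.
Under rule 1: the taxpayer is not connected with the counterparty? no; or the taxpayer controls the paying entity? yes; or not a Relevant Person (rule 12)? no. So the taxpayer is a Regulated Trader.
Under rule 10: the taxpayer has made a valid election under the simplified scheme? no; the taxpayer does not control the paying entity? no; the taxpayer is connected with the counterparty? yes — 1 of 3 hold (need ≥2) → not satisfied.
Under rule 7: not a Scheduled Entity (rule 10)? yes; or the taxpayer keeps adequate books and records? yes; or the taxpayer is registered for indirect tax? yes. So the taxpayer is an Essential Filer.
Under rule 9: not a Covered Enterprise (rule 3)? yes; not a Regulated Trader (rule 1)? no; not an Essential Filer (rule 7)? no — 1 of 3 hold (need ≥2) → not satisfied.
Under rule 14: the taxpayer has made a valid election under the simplified scheme? no; and the arrangement has been notified to the authority? no; and the taxpayer carries on a trade? yes. So the taxpayer is not an Excluded Taxpayer.
Under rule 6: the taxpayer carries on a trade? yes; and the taxpayer is resident for the tax year? no. So the taxpayer is not a Recognised Resident.
Under rule 4: the income arises from sources within the territory? no; or the disposal is not of a chargeable asset? yes. So the taxpayer is a Registered Taxpayer.
Under rule 11: Excluded Taxpayer (rule 14)? no; Recognised Resident (rule 6)? no; Registered Taxpayer (rule 4)? yes — 1 of 3 hold (need ≥2) → not satisfied.
Under rule 8: Supervised Filer (rule 9)? no; and not an Accredited Enterprise (rule 11)? yes. So the taxpayer is not an Approved Entity.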